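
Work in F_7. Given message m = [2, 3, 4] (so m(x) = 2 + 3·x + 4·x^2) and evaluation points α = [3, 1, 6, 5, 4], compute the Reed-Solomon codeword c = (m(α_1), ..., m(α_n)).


c = [5, 2, 3, 5, 1]

Message polynomial: m(x) = 2 + 3·x + 4·x^2 (mod 7).
For each evaluation point α_i, compute m(α_i) mod 7:
  α_1 = 3: Horner steps 4 → 1 → 5, so m(3) = 5.
  α_2 = 1: Horner steps 4 → 0 → 2, so m(1) = 2.
  α_3 = 6: Horner steps 4 → 6 → 3, so m(6) = 3.
  α_4 = 5: Horner steps 4 → 2 → 5, so m(5) = 5.
  α_5 = 4: Horner steps 4 → 5 → 1, so m(4) = 1.
Codeword c = [5, 2, 3, 5, 1] ∈ F_7^5.


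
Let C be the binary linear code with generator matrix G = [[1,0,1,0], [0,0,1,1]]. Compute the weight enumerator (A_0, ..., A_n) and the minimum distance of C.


Weight distribution: A_0 = 1, A_2 = 3. Minimum distance d = 2.

Enumerate all 2^2 = 4 messages m ∈ F_2^2.
For each, compute codeword c = mG in F_2^4, then tally its weight.
  m = 00 → c = 0000, weight = 0.
  m = 10 → c = 1010, weight = 2.
  m = 01 → c = 0011, weight = 2.
  m = 11 → c = 1001, weight = 2.
Tally weights:
  weight 0: 1 codewords.
  weight 2: 3 codewords.
Minimum distance d = smallest w > 0 with A_w > 0 = 2.
Sanity: Σ A_w = 4 = 2^2 = 4 ✓.


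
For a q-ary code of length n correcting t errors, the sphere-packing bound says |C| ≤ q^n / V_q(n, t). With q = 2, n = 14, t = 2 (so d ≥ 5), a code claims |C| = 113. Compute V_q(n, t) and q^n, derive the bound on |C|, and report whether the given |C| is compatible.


V_q(n, t) = 106, q^n = 16384, Hamming bound = 154, |C| = 113 ≤ bound (satisfied).

Step 1: Compute V_q(n, t) = Σ_{j=0}^2 C(n, j) (q−1)^j.
  j = 0: C(14,0)·(1)^0 = 1·1 = 1.
  j = 1: C(14,1)·(1)^1 = 14·1 = 14.
  j = 2: C(14,2)·(1)^2 = 91·1 = 91.
  V_q(n, t) = 1 + 14 + 91 = 106.
Step 2: q^n = 2^14 = 16384.
Step 3: Hamming bound ⌊q^n / V_q(n,t)⌋ = ⌊16384/106⌋ = 154.
Step 4: Compare |C| = 113 to 154: satisfied.
The claimed |C| lies below the Hamming bound.


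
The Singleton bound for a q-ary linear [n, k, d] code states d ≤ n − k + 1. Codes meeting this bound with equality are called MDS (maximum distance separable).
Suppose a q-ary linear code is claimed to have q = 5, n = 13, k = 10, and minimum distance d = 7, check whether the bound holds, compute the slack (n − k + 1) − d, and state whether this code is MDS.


Singleton RHS = n − k + 1 = 4, slack = -3, bound violated (no such code; not MDS).

Singleton bound: d ≤ n − k + 1.
Here n = 13, k = 10, so n − k + 1 = 4.
Given d = 7, check d ≤ 4: NO.
Slack = (n − k + 1) − d = -3.
The slack is negative: d = 7 exceeds n − k + 1 = 4 by 3, so the Singleton bound is violated and no linear [13, 10, 7]_5 code can exist. In particular it is not MDS (MDS requires d = n − k + 1 exactly).
Description: the claimed parameters are [13, 10, 7]_5; such a code would be impossible (violates the Singleton bound).


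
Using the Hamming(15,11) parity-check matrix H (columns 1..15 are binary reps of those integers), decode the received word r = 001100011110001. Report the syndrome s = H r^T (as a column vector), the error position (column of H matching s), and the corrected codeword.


s = (1, 0, 0, 0)^T, error position = 8, corrected codeword c = 001100001110001

Compute s = H r^T mod 2 one row at a time:
  s_1 = 1 + 1 + 1 + 1 + 0 + 0 + 0 + 1 = 5 ≡ 1 (mod 2).
  s_2 = 1 + 0 + 0 + 0 + 0 + 0 + 0 + 1 = 2 ≡ 0 (mod 2).
  s_3 = 0 + 1 + 0 + 0 + 1 + 1 + 0 + 1 = 4 ≡ 0 (mod 2).
  s_4 = 0 + 1 + 0 + 0 + 1 + 1 + 0 + 1 = 4 ≡ 0 (mod 2).
s = (1, 0, 0, 0)^T — this equals column 8 of H (binary 1000), so error is at position 8.
Correct: flip bit 8 of r = 001100011110001 to get c = 001100001110001.


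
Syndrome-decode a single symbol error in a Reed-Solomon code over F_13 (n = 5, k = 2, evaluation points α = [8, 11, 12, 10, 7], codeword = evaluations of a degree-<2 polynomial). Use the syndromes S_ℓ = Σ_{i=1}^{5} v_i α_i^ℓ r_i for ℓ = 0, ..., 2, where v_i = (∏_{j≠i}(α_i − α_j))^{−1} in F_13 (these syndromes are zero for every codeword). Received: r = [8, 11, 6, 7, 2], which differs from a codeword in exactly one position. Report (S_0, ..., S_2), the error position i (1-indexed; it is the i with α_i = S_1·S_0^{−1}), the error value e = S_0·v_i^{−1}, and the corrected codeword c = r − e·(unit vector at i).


S = (11, 4, 5), error at position 2, error magnitude e = 11, c = [8, 0, 6, 7, 2].

Step 1: column multipliers v_i = (∏_{j≠i}(α_i − α_j))^{−1} mod 13.
  i = 1 (α = 8): (8−11)(8−12)(8−10)(8−7) = (−3)·(−4)·(−2)·1 = −24 ≡ 2, so v_1 = 2^{−1} = 7 (mod 13).
  i = 2 (α = 11): (11−8)(11−12)(11−10)(11−7) = 3·(−1)·1·4 = −12 ≡ 1, so v_2 = 1^{−1} = 1 (mod 13).
  i = 3 (α = 12): (12−8)(12−11)(12−10)(12−7) = 4·1·2·5 = 40 ≡ 1, so v_3 = 1^{−1} = 1 (mod 13).
  i = 4 (α = 10): (10−8)(10−11)(10−12)(10−7) = 2·(−1)·(−2)·3 = 12 ≡ 12, so v_4 = 12^{−1} = 12 (mod 13).
  i = 5 (α = 7): (7−8)(7−11)(7−12)(7−10) = (−1)·(−4)·(−5)·(−3) = 60 ≡ 8, so v_5 = 8^{−1} = 5 (mod 13).
  v = [7, 1, 1, 12, 5].
Step 2: syndromes of r = [8, 11, 6, 7, 2] (all sums mod 13).
  S_0 = Σ v_i r_i = 7·8 + 1·11 + 1·6 + 12·7 + 5·2 = 167 ≡ 11.
  S_1 = Σ v_i α_i r_i = 7·8·8 + 1·11·11 + 1·12·6 + 12·10·7 + 5·7·2 = 1551 ≡ 4.
  α_i^2 mod 13 = [12, 4, 1, 9, 10].
  S_2 = Σ v_i α_i^2 r_i = 7·12·8 + 1·4·11 + 1·1·6 + 12·9·7 + 5·10·2 = 1578 ≡ 5.
  S = (11, 4, 5) ≠ 0, so r is not a codeword (an error is present).
Step 3: locate the error. For a single error e at position i, S_ℓ = v_i·e·α_i^ℓ, so α_err = S_1/S_0.
  S_0^{−1} = 11^{−1} = 6 (mod 13), so α_err = 4·6 = 24 ≡ 11 = α_2. Error position i = 2.
  Consistency check: S_2/S_1 = 5·10 = 50 ≡ 11 = α_err ✓ (single-error assumption holds).
Step 4: error magnitude e = S_0/v_2 = S_0·∏_{j≠2}(α_2 − α_j) = 11·1 = 11 ≡ 11 (mod 13).
Step 5: correct position 2: c_2 = r_2 − e = 11 − 11 ≡ 0 (mod 13). Hence c = [8, 0, 6, 7, 2].
  Check: interpolating c through the α_i gives m(x) = 12 + 6·x (degree < 2) with m(α_i) = c_i for every i, so c is indeed a codeword.


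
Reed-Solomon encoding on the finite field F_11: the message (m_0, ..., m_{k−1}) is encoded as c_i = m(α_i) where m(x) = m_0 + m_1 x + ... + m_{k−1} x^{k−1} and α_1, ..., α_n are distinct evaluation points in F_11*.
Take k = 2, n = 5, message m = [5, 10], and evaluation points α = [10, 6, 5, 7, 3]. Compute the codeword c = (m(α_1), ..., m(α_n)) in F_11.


c = [6, 10, 0, 9, 2]

Message polynomial: m(x) = 5 + 10·x (mod 11).
For each evaluation point α_i, compute m(α_i) mod 11:
  α_1 = 10: Horner steps 10 → 6, so m(10) = 6.
  α_2 = 6: Horner steps 10 → 10, so m(6) = 10.
  α_3 = 5: Horner steps 10 → 0, so m(5) = 0.
  α_4 = 7: Horner steps 10 → 9, so m(7) = 9.
  α_5 = 3: Horner steps 10 → 2, so m(3) = 2.
Codeword c = [6, 10, 0, 9, 2] ∈ F_11^5.


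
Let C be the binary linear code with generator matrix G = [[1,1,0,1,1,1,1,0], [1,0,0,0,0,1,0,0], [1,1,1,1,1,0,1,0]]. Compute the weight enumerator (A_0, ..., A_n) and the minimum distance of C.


Weight distribution: A_0 = 1, A_2 = 3, A_4 = 1, A_6 = 3. Minimum distance d = 2.

Enumerate all 2^3 = 8 messages m ∈ F_2^3.
For each, compute codeword c = mG in F_2^8, then tally its weight.
  m = 000 → c = 00000000, weight = 0.
  m = 100 → c = 11011110, weight = 6.
  m = 010 → c = 10000100, weight = 2.
  m = 110 → c = 01011010, weight = 4.
  m = 001 → c = 11111010, weight = 6.
  m = 101 → c = 00100100, weight = 2.
  m = 011 → c = 01111110, weight = 6.
  m = 111 → c = 10100000, weight = 2.
Tally weights:
  weight 0: 1 codewords.
  weight 2: 3 codewords.
  weight 4: 1 codewords.
  weight 6: 3 codewords.
Minimum distance d = smallest w > 0 with A_w > 0 = 2.
Sanity: Σ A_w = 8 = 2^3 = 8 ✓.


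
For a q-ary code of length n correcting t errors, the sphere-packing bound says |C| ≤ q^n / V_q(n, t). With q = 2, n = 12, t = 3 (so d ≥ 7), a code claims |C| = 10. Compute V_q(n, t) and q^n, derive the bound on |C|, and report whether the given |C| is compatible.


V_q(n, t) = 299, q^n = 4096, Hamming bound = 13, |C| = 10 ≤ bound (satisfied).

Step 1: Compute V_q(n, t) = Σ_{j=0}^3 C(n, j) (q−1)^j.
  j = 0: C(12,0)·(1)^0 = 1·1 = 1.
  j = 1: C(12,1)·(1)^1 = 12·1 = 12.
  j = 2: C(12,2)·(1)^2 = 66·1 = 66.
  j = 3: C(12,3)·(1)^3 = 220·1 = 220.
  V_q(n, t) = 1 + 12 + 66 + 220 = 299.
Step 2: q^n = 2^12 = 4096.
Step 3: Hamming bound ⌊q^n / V_q(n,t)⌋ = ⌊4096/299⌋ = 13.
Step 4: Compare |C| = 10 to 13: satisfied.
The claimed |C| lies below the Hamming bound.


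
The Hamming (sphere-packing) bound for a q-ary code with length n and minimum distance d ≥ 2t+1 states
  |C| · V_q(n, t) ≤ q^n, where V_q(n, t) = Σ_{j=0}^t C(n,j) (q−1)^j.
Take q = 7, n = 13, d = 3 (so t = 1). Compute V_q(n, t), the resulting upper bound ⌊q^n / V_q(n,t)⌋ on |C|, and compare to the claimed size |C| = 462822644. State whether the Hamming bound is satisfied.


V_q(n, t) = 79, q^n = 96889010407, Hamming bound = 1226443169, |C| = 462822644 ≤ bound (satisfied).

Step 1: Compute V_q(n, t) = Σ_{j=0}^1 C(n, j) (q−1)^j.
  j = 0: C(13,0)·(6)^0 = 1·1 = 1.
  j = 1: C(13,1)·(6)^1 = 13·6 = 78.
  V_q(n, t) = 1 + 78 = 79.
Step 2: q^n = 7^13 = 96889010407.
Step 3: Hamming bound ⌊q^n / V_q(n,t)⌋ = ⌊96889010407/79⌋ = 1226443169.
Step 4: Compare |C| = 462822644 to 1226443169: satisfied.
The claimed |C| lies below the Hamming bound.


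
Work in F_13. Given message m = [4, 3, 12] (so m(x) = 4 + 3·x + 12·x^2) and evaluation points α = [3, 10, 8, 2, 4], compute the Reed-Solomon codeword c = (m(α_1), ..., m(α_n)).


c = [4, 12, 3, 6, 0]

Message polynomial: m(x) = 4 + 3·x + 12·x^2 (mod 13).
For each evaluation point α_i, compute m(α_i) mod 13:
  α_1 = 3: Horner steps 12 → 0 → 4, so m(3) = 4.
  α_2 = 10: Horner steps 12 → 6 → 12, so m(10) = 12.
  α_3 = 8: Horner steps 12 → 8 → 3, so m(8) = 3.
  α_4 = 2: Horner steps 12 → 1 → 6, so m(2) = 6.
  α_5 = 4: Horner steps 12 → 12 → 0, so m(4) = 0.
Codeword c = [4, 12, 3, 6, 0] ∈ F_13^5.


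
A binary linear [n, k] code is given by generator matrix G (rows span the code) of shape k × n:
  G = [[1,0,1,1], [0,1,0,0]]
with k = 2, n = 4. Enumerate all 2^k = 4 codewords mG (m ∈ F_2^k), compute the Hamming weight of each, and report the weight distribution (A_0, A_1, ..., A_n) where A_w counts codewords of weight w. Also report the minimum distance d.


Weight distribution: A_0 = 1, A_1 = 1, A_3 = 1, A_4 = 1. Minimum distance d = 1.

Enumerate all 2^2 = 4 messages m ∈ F_2^2.
For each, compute codeword c = mG in F_2^4, then tally its weight.
  m = 00 → c = 0000, weight = 0.
  m = 10 → c = 1011, weight = 3.
  m = 01 → c = 0100, weight = 1.
  m = 11 → c = 1111, weight = 4.
Tally weights:
  weight 0: 1 codewords.
  weight 1: 1 codewords.
  weight 3: 1 codewords.
  weight 4: 1 codewords.
Minimum distance d = smallest w > 0 with A_w > 0 = 1.
Sanity: Σ A_w = 4 = 2^2 = 4 ✓.


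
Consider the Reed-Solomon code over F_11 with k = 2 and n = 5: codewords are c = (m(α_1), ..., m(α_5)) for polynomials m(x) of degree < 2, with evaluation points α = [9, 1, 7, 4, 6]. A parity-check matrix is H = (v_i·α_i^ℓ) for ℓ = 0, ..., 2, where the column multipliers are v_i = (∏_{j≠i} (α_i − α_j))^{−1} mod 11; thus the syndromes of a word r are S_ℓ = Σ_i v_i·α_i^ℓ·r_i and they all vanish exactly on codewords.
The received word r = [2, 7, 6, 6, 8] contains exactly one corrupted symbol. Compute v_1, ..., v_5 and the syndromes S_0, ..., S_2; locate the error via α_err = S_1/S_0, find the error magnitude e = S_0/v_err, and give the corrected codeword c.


S = (3, 1, 4), error at position 4, error magnitude e = 5, c = [2, 7, 6, 1, 8].

Step 1: column multipliers v_i = (∏_{j≠i}(α_i − α_j))^{−1} mod 11.
  i = 1 (α = 9): (9−1)(9−7)(9−4)(9−6) = 8·2·5·3 = 240 ≡ 9, so v_1 = 9^{−1} = 5 (mod 11).
  i = 2 (α = 1): (1−9)(1−7)(1−4)(1−6) = (−8)·(−6)·(−3)·(−5) = 720 ≡ 5, so v_2 = 5^{−1} = 9 (mod 11).
  i = 3 (α = 7): (7−9)(7−1)(7−4)(7−6) = (−2)·6·3·1 = −36 ≡ 8, so v_3 = 8^{−1} = 7 (mod 11).
  i = 4 (α = 4): (4−9)(4−1)(4−7)(4−6) = (−5)·3·(−3)·(−2) = −90 ≡ 9, so v_4 = 9^{−1} = 5 (mod 11).
  i = 5 (α = 6): (6−9)(6−1)(6−7)(6−4) = (−3)·5·(−1)·2 = 30 ≡ 8, so v_5 = 8^{−1} = 7 (mod 11).
  v = [5, 9, 7, 5, 7].
Step 2: syndromes of r = [2, 7, 6, 6, 8] (all sums mod 11).
  S_0 = Σ v_i r_i = 5·2 + 9·7 + 7·6 + 5·6 + 7·8 = 201 ≡ 3.
  S_1 = Σ v_i α_i r_i = 5·9·2 + 9·1·7 + 7·7·6 + 5·4·6 + 7·6·8 = 903 ≡ 1.
  α_i^2 mod 11 = [4, 1, 5, 5, 3].
  S_2 = Σ v_i α_i^2 r_i = 5·4·2 + 9·1·7 + 7·5·6 + 5·5·6 + 7·3·8 = 631 ≡ 4.
  S = (3, 1, 4) ≠ 0, so r is not a codeword (an error is present).
Step 3: locate the error. For a single error e at position i, S_ℓ = v_i·e·α_i^ℓ, so α_err = S_1/S_0.
  S_0^{−1} = 3^{−1} = 4 (mod 11), so α_err = 1·4 = 4 ≡ 4 = α_4. Error position i = 4.
  Consistency check: S_2/S_1 = 4·1 = 4 ≡ 4 = α_err ✓ (single-error assumption holds).
Step 4: error magnitude e = S_0/v_4 = S_0·∏_{j≠4}(α_4 − α_j) = 3·9 = 27 ≡ 5 (mod 11).
Step 5: correct position 4: c_4 = r_4 − e = 6 − 5 ≡ 1 (mod 11). Hence c = [2, 7, 6, 1, 8].
  Check: interpolating c through the α_i gives m(x) = 9 + 9·x (degree < 2) with m(α_i) = c_i for every i, so c is indeed a codeword.


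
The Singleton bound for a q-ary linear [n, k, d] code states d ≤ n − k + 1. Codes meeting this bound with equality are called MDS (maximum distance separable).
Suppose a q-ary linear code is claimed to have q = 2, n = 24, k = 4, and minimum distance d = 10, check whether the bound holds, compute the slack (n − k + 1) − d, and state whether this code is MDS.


Singleton RHS = n − k + 1 = 21, slack = 11, bound satisfied, not MDS.

Singleton bound: d ≤ n − k + 1.
Here n = 24, k = 4, so n − k + 1 = 21.
Given d = 10, check d ≤ 21: YES.
Slack = (n − k + 1) − d = 11.
The code is NOT MDS (slack = 11 > 0).
Description: the claimed parameters are [24, 4, 10]_2; such a code would be non-MDS.


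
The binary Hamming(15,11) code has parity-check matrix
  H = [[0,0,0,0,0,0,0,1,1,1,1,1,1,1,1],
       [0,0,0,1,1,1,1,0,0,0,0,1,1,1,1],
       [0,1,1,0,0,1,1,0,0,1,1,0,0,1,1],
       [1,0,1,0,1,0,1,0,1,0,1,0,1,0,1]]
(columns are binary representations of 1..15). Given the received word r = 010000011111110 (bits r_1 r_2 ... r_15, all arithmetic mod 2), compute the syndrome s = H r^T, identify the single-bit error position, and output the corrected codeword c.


s = (1, 1, 0, 1)^T, error position = 13, corrected codeword c = 010000011111010

Compute s = H r^T mod 2 one row at a time:
  s_1 = 1 + 1 + 1 + 1 + 1 + 1 + 1 + 0 = 7 ≡ 1 (mod 2).
  s_2 = 0 + 0 + 0 + 0 + 1 + 1 + 1 + 0 = 3 ≡ 1 (mod 2).
  s_3 = 1 + 0 + 0 + 0 + 1 + 1 + 1 + 0 = 4 ≡ 0 (mod 2).
  s_4 = 0 + 0 + 0 + 0 + 1 + 1 + 1 + 0 = 3 ≡ 1 (mod 2).
s = (1, 1, 0, 1)^T — this equals column 13 of H (binary 1101), so error is at position 13.
Correct: flip bit 13 of r = 010000011111110 to get c = 010000011111010.


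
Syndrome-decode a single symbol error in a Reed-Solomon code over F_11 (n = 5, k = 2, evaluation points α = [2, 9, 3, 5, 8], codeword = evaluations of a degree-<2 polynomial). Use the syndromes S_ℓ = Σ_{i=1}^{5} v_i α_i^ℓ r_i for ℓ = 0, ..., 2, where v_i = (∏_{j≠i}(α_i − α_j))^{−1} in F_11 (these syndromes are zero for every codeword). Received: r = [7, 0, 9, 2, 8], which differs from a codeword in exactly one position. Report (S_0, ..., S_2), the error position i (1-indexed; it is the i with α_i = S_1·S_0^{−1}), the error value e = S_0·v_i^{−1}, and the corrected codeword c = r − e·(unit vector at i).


S = (4, 3, 5), error at position 2, error magnitude e = 1, c = [7, 10, 9, 2, 8].

Step 1: column multipliers v_i = (∏_{j≠i}(α_i − α_j))^{−1} mod 11.
  i = 1 (α = 2): (2−9)(2−3)(2−5)(2−8) = (−7)·(−1)·(−3)·(−6) = 126 ≡ 5, so v_1 = 5^{−1} = 9 (mod 11).
  i = 2 (α = 9): (9−2)(9−3)(9−5)(9−8) = 7·6·4·1 = 168 ≡ 3, so v_2 = 3^{−1} = 4 (mod 11).
  i = 3 (α = 3): (3−2)(3−9)(3−5)(3−8) = 1·(−6)·(−2)·(−5) = −60 ≡ 6, so v_3 = 6^{−1} = 2 (mod 11).
  i = 4 (α = 5): (5−2)(5−9)(5−3)(5−8) = 3·(−4)·2·(−3) = 72 ≡ 6, so v_4 = 6^{−1} = 2 (mod 11).
  i = 5 (α = 8): (8−2)(8−9)(8−3)(8−5) = 6·(−1)·5·3 = −90 ≡ 9, so v_5 = 9^{−1} = 5 (mod 11).
  v = [9, 4, 2, 2, 5].
Step 2: syndromes of r = [7, 0, 9, 2, 8] (all sums mod 11).
  S_0 = Σ v_i r_i = 9·7 + 4·0 + 2·9 + 2·2 + 5·8 = 125 ≡ 4.
  S_1 = Σ v_i α_i r_i = 9·2·7 + 4·9·0 + 2·3·9 + 2·5·2 + 5·8·8 = 520 ≡ 3.
  α_i^2 mod 11 = [4, 4, 9, 3, 9].
  S_2 = Σ v_i α_i^2 r_i = 9·4·7 + 4·4·0 + 2·9·9 + 2·3·2 + 5·9·8 = 786 ≡ 5.
  S = (4, 3, 5) ≠ 0, so r is not a codeword (an error is present).
Step 3: locate the error. For a single error e at position i, S_ℓ = v_i·e·α_i^ℓ, so α_err = S_1/S_0.
  S_0^{−1} = 4^{−1} = 3 (mod 11), so α_err = 3·3 = 9 ≡ 9 = α_2. Error position i = 2.
  Consistency check: S_2/S_1 = 5·4 = 20 ≡ 9 = α_err ✓ (single-error assumption holds).
Step 4: error magnitude e = S_0/v_2 = S_0·∏_{j≠2}(α_2 − α_j) = 4·3 = 12 ≡ 1 (mod 11).
Step 5: correct position 2: c_2 = r_2 − e = 0 − 1 ≡ 10 (mod 11). Hence c = [7, 10, 9, 2, 8].
  Check: interpolating c through the α_i gives m(x) = 3 + 2·x (degree < 2) with m(α_i) = c_i for every i, so c is indeed a codeword.


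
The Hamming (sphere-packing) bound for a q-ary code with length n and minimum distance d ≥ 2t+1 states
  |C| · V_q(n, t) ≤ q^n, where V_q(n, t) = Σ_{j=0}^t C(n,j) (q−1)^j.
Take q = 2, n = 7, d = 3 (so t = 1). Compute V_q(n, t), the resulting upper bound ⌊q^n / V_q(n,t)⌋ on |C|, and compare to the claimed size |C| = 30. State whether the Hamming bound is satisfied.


V_q(n, t) = 8, q^n = 128, Hamming bound = 16, |C| = 30 > bound (violated).

Step 1: Compute V_q(n, t) = Σ_{j=0}^1 C(n, j) (q−1)^j.
  j = 0: C(7,0)·(1)^0 = 1·1 = 1.
  j = 1: C(7,1)·(1)^1 = 7·1 = 7.
  V_q(n, t) = 1 + 7 = 8.
Step 2: q^n = 2^7 = 128.
Step 3: Hamming bound ⌊q^n / V_q(n,t)⌋ = ⌊128/8⌋ = 16.
Step 4: Compare |C| = 30 to 16: violated.
The claimed |C| lies above the Hamming bound, so no 2-ary code of length 7 with d ≥ 3 can have 30 codewords.


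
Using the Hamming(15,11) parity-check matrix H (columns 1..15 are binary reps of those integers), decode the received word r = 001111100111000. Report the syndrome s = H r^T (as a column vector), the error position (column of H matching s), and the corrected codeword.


s = (1, 1, 1, 0)^T, error position = 14, corrected codeword c = 001111100111010

Compute s = H r^T mod 2 one row at a time:
  s_1 = 0 + 0 + 1 + 1 + 1 + 0 + 0 + 0 = 3 ≡ 1 (mod 2).
  s_2 = 1 + 1 + 1 + 1 + 1 + 0 + 0 + 0 = 5 ≡ 1 (mod 2).
  s_3 = 0 + 1 + 1 + 1 + 1 + 1 + 0 + 0 = 5 ≡ 1 (mod 2).
  s_4 = 0 + 1 + 1 + 1 + 0 + 1 + 0 + 0 = 4 ≡ 0 (mod 2).
s = (1, 1, 1, 0)^T — this equals column 14 of H (binary 1110), so error is at position 14.
Correct: flip bit 14 of r = 001111100111000 to get c = 001111100111010.


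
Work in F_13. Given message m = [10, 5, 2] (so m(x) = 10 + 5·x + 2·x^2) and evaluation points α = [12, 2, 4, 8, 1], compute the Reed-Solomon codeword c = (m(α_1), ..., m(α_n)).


c = [7, 2, 10, 9, 4]

Message polynomial: m(x) = 10 + 5·x + 2·x^2 (mod 13).
For each evaluation point α_i, compute m(α_i) mod 13:
  α_1 = 12: Horner steps 2 → 3 → 7, so m(12) = 7.
  α_2 = 2: Horner steps 2 → 9 → 2, so m(2) = 2.
  α_3 = 4: Horner steps 2 → 0 → 10, so m(4) = 10.
  α_4 = 8: Horner steps 2 → 8 → 9, so m(8) = 9.
  α_5 = 1: Horner steps 2 → 7 → 4, so m(1) = 4.
Codeword c = [7, 2, 10, 9, 4] ∈ F_13^5.


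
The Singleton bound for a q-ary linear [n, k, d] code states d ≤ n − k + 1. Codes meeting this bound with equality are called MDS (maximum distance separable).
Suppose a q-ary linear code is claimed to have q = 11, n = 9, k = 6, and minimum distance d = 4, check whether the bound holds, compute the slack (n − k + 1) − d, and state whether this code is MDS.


Singleton RHS = n − k + 1 = 4, slack = 0, bound satisfied, MDS.

Singleton bound: d ≤ n − k + 1.
Here n = 9, k = 6, so n − k + 1 = 4.
Given d = 4, check d ≤ 4: YES.
Slack = (n − k + 1) − d = 0.
The code is MDS (slack = 0).
Description: the claimed parameters are [9, 6, 4]_11; such a code would be MDS (meets Singleton bound).


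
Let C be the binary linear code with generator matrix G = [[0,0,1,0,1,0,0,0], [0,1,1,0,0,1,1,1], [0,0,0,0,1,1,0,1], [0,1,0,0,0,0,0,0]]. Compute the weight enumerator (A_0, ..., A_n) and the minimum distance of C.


Weight distribution: A_0 = 1, A_1 = 2, A_2 = 2, A_3 = 4, A_4 = 5, A_5 = 2. Minimum distance d = 1.

Enumerate all 2^4 = 16 messages m ∈ F_2^4.
For each, compute codeword c = mG in F_2^8, then tally its weight.
  m = 0000 → c = 00000000, weight = 0.
  m = 1000 → c = 00101000, weight = 2.
  m = 0100 → c = 01100111, weight = 5.
  m = 1100 → c = 01001111, weight = 5.
  m = 0010 → c = 00001101, weight = 3.
  m = 1010 → c = 00100101, weight = 3.
  m = 0110 → c = 01101010, weight = 4.
  m = 1110 → c = 01000010, weight = 2.
  m = 0001 → c = 01000000, weight = 1.
  m = 1001 → c = 01101000, weight = 3.
  m = 0101 → c = 00100111, weight = 4.
  m = 1101 → c = 00001111, weight = 4.
  m = 0011 → c = 01001101, weight = 4.
  m = 1011 → c = 01100101, weight = 4.
  m = 0111 → c = 00101010, weight = 3.
  m = 1111 → c = 00000010, weight = 1.
Tally weights:
  weight 0: 1 codewords.
  weight 1: 2 codewords.
  weight 2: 2 codewords.
  weight 3: 4 codewords.
  weight 4: 5 codewords.
  weight 5: 2 codewords.
Minimum distance d = smallest w > 0 with A_w > 0 = 1.
Sanity: Σ A_w = 16 = 2^4 = 16 ✓.


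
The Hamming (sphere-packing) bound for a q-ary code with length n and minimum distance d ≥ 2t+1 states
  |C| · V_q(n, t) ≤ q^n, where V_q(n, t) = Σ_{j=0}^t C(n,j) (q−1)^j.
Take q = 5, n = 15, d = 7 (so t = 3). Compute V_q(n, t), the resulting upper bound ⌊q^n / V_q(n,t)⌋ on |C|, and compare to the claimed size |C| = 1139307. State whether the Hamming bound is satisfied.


V_q(n, t) = 30861, q^n = 30517578125, Hamming bound = 988871, |C| = 1139307 > bound (violated).

Step 1: Compute V_q(n, t) = Σ_{j=0}^3 C(n, j) (q−1)^j.
  j = 0: C(15,0)·(4)^0 = 1·1 = 1.
  j = 1: C(15,1)·(4)^1 = 15·4 = 60.
  j = 2: C(15,2)·(4)^2 = 105·16 = 1680.
  j = 3: C(15,3)·(4)^3 = 455·64 = 29120.
  V_q(n, t) = 1 + 60 + 1680 + 29120 = 30861.
Step 2: q^n = 5^15 = 30517578125.
Step 3: Hamming bound ⌊q^n / V_q(n,t)⌋ = ⌊30517578125/30861⌋ = 988871.
Step 4: Compare |C| = 1139307 to 988871: violated.
The claimed |C| lies above the Hamming bound, so no 5-ary code of length 15 with d ≥ 7 can have 1139307 codewords.


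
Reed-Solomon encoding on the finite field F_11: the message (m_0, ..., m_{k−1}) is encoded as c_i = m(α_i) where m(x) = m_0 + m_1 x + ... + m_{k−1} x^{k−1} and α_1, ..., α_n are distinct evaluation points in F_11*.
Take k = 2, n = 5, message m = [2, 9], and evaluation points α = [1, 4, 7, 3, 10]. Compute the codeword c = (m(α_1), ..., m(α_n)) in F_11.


c = [0, 5, 10, 7, 4]

Message polynomial: m(x) = 2 + 9·x (mod 11).
For each evaluation point α_i, compute m(α_i) mod 11:
  α_1 = 1: Horner steps 9 → 0, so m(1) = 0.
  α_2 = 4: Horner steps 9 → 5, so m(4) = 5.
  α_3 = 7: Horner steps 9 → 10, so m(7) = 10.
  α_4 = 3: Horner steps 9 → 7, so m(3) = 7.
  α_5 = 10: Horner steps 9 → 4, so m(10) = 4.
Codeword c = [0, 5, 10, 7, 4] ∈ F_11^5.


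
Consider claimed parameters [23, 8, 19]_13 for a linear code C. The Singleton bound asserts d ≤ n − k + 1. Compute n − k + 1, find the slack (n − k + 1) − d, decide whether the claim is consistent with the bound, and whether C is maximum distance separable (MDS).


Singleton RHS = n − k + 1 = 16, slack = -3, bound violated (no such code; not MDS).

Singleton bound: d ≤ n − k + 1.
Here n = 23, k = 8, so n − k + 1 = 16.
Given d = 19, check d ≤ 16: NO.
Slack = (n − k + 1) − d = -3.
The slack is negative: d = 19 exceeds n − k + 1 = 16 by 3, so the Singleton bound is violated and no linear [23, 8, 19]_13 code can exist. In particular it is not MDS (MDS requires d = n − k + 1 exactly).
Description: the claimed parameters are [23, 8, 19]_13; such a code would be impossible (violates the Singleton bound).


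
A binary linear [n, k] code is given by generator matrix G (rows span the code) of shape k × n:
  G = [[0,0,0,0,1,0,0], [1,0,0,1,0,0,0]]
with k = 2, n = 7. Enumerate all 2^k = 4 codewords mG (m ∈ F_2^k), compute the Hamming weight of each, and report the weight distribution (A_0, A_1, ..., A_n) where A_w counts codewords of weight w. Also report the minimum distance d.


Weight distribution: A_0 = 1, A_1 = 1, A_2 = 1, A_3 = 1. Minimum distance d = 1.

Enumerate all 2^2 = 4 messages m ∈ F_2^2.
For each, compute codeword c = mG in F_2^7, then tally its weight.
  m = 00 → c = 0000000, weight = 0.
  m = 10 → c = 0000100, weight = 1.
  m = 01 → c = 1001000, weight = 2.
  m = 11 → c = 1001100, weight = 3.
Tally weights:
  weight 0: 1 codewords.
  weight 1: 1 codewords.
  weight 2: 1 codewords.
  weight 3: 1 codewords.
Minimum distance d = smallest w > 0 with A_w > 0 = 1.
Sanity: Σ A_w = 4 = 2^2 = 4 ✓.


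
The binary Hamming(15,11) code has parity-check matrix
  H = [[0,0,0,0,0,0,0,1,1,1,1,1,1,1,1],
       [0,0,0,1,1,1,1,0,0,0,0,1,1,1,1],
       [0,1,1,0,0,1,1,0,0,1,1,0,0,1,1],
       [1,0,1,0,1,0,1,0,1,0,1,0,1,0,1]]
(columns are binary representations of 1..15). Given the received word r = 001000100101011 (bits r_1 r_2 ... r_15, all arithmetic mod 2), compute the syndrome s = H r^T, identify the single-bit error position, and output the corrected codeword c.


s = (0, 0, 1, 1)^T, error position = 3, corrected codeword c = 000000100101011

Compute s = H r^T mod 2 one row at a time:
  s_1 = 0 + 0 + 1 + 0 + 1 + 0 + 1 + 1 = 4 ≡ 0 (mod 2).
  s_2 = 0 + 0 + 0 + 1 + 1 + 0 + 1 + 1 = 4 ≡ 0 (mod 2).
  s_3 = 0 + 1 + 0 + 1 + 1 + 0 + 1 + 1 = 5 ≡ 1 (mod 2).
  s_4 = 0 + 1 + 0 + 1 + 0 + 0 + 0 + 1 = 3 ≡ 1 (mod 2).
s = (0, 0, 1, 1)^T — this equals column 3 of H (binary 0011), so error is at position 3.
Correct: flip bit 3 of r = 001000100101011 to get c = 000000100101011.


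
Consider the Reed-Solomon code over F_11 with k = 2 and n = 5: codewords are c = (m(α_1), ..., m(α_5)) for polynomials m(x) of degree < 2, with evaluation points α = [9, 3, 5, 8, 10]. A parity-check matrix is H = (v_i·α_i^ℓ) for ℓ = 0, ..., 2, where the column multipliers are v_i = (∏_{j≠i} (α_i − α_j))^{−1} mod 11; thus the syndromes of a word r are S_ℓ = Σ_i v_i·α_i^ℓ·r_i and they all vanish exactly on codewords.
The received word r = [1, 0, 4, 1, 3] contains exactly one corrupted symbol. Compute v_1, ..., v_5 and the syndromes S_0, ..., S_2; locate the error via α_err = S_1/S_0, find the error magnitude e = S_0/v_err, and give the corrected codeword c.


S = (3, 2, 5), error at position 4, error magnitude e = 2, c = [1, 0, 4, 10, 3].

Step 1: column multipliers v_i = (∏_{j≠i}(α_i − α_j))^{−1} mod 11.
  i = 1 (α = 9): (9−3)(9−5)(9−8)(9−10) = 6·4·1·(−1) = −24 ≡ 9, so v_1 = 9^{−1} = 5 (mod 11).
  i = 2 (α = 3): (3−9)(3−5)(3−8)(3−10) = (−6)·(−2)·(−5)·(−7) = 420 ≡ 2, so v_2 = 2^{−1} = 6 (mod 11).
  i = 3 (α = 5): (5−9)(5−3)(5−8)(5−10) = (−4)·2·(−3)·(−5) = −120 ≡ 1, so v_3 = 1^{−1} = 1 (mod 11).
  i = 4 (α = 8): (8−9)(8−3)(8−5)(8−10) = (−1)·5·3·(−2) = 30 ≡ 8, so v_4 = 8^{−1} = 7 (mod 11).
  i = 5 (α = 10): (10−9)(10−3)(10−5)(10−8) = 1·7·5·2 = 70 ≡ 4, so v_5 = 4^{−1} = 3 (mod 11).
  v = [5, 6, 1, 7, 3].
Step 2: syndromes of r = [1, 0, 4, 1, 3] (all sums mod 11).
  S_0 = Σ v_i r_i = 5·1 + 6·0 + 1·4 + 7·1 + 3·3 = 25 ≡ 3.
  S_1 = Σ v_i α_i r_i = 5·9·1 + 6·3·0 + 1·5·4 + 7·8·1 + 3·10·3 = 211 ≡ 2.
  α_i^2 mod 11 = [4, 9, 3, 9, 1].
  S_2 = Σ v_i α_i^2 r_i = 5·4·1 + 6·9·0 + 1·3·4 + 7·9·1 + 3·1·3 = 104 ≡ 5.
  S = (3, 2, 5) ≠ 0, so r is not a codeword (an error is present).
Step 3: locate the error. For a single error e at position i, S_ℓ = v_i·e·α_i^ℓ, so α_err = S_1/S_0.
  S_0^{−1} = 3^{−1} = 4 (mod 11), so α_err = 2·4 = 8 ≡ 8 = α_4. Error position i = 4.
  Consistency check: S_2/S_1 = 5·6 = 30 ≡ 8 = α_err ✓ (single-error assumption holds).
Step 4: error magnitude e = S_0/v_4 = S_0·∏_{j≠4}(α_4 − α_j) = 3·8 = 24 ≡ 2 (mod 11).
Step 5: correct position 4: c_4 = r_4 − e = 1 − 2 ≡ 10 (mod 11). Hence c = [1, 0, 4, 10, 3].
  Check: interpolating c through the α_i gives m(x) = 5 + 2·x (degree < 2) with m(α_i) = c_i for every i, so c is indeed a codeword.


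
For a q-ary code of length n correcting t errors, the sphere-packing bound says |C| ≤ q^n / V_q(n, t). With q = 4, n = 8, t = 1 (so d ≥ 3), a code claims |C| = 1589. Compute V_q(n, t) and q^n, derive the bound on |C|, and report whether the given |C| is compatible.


V_q(n, t) = 25, q^n = 65536, Hamming bound = 2621, |C| = 1589 ≤ bound (satisfied).

Step 1: Compute V_q(n, t) = Σ_{j=0}^1 C(n, j) (q−1)^j.
  j = 0: C(8,0)·(3)^0 = 1·1 = 1.
  j = 1: C(8,1)·(3)^1 = 8·3 = 24.
  V_q(n, t) = 1 + 24 = 25.
Step 2: q^n = 4^8 = 65536.
Step 3: Hamming bound ⌊q^n / V_q(n,t)⌋ = ⌊65536/25⌋ = 2621.
Step 4: Compare |C| = 1589 to 2621: satisfied.
The claimed |C| lies below the Hamming bound.


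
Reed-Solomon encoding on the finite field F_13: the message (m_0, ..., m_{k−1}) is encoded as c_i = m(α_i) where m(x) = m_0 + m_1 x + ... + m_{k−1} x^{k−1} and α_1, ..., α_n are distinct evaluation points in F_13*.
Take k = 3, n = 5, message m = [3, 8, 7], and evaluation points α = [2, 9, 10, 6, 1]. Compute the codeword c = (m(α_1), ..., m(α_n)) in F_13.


c = [8, 5, 3, 4, 5]

Message polynomial: m(x) = 3 + 8·x + 7·x^2 (mod 13).
For each evaluation point α_i, compute m(α_i) mod 13:
  α_1 = 2: Horner steps 7 → 9 → 8, so m(2) = 8.
  α_2 = 9: Horner steps 7 → 6 → 5, so m(9) = 5.
  α_3 = 10: Horner steps 7 → 0 → 3, so m(10) = 3.
  α_4 = 6: Horner steps 7 → 11 → 4, so m(6) = 4.
  α_5 = 1: Horner steps 7 → 2 → 5, so m(1) = 5.
Codeword c = [8, 5, 3, 4, 5] ∈ F_13^5.


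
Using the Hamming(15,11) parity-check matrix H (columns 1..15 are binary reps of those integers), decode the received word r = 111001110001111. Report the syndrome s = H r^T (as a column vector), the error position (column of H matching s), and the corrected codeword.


s = (1, 0, 0, 1)^T, error position = 9, corrected codeword c = 111001111001111

Compute s = H r^T mod 2 one row at a time:
  s_1 = 1 + 0 + 0 + 0 + 1 + 1 + 1 + 1 = 5 ≡ 1 (mod 2).
  s_2 = 0 + 0 + 1 + 1 + 1 + 1 + 1 + 1 = 6 ≡ 0 (mod 2).
  s_3 = 1 + 1 + 1 + 1 + 0 + 0 + 1 + 1 = 6 ≡ 0 (mod 2).
  s_4 = 1 + 1 + 0 + 1 + 0 + 0 + 1 + 1 = 5 ≡ 1 (mod 2).
s = (1, 0, 0, 1)^T — this equals column 9 of H (binary 1001), so error is at position 9.
Correct: flip bit 9 of r = 111001110001111 to get c = 111001111001111.


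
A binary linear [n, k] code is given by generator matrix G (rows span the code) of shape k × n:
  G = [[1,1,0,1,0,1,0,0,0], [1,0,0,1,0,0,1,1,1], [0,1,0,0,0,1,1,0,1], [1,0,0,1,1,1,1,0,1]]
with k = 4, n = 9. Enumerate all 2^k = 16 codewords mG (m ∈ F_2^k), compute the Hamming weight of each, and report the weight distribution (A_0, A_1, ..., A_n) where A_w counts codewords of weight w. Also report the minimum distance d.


Weight distribution: A_0 = 1, A_1 = 1, A_2 = 1, A_3 = 1, A_4 = 5, A_5 = 5, A_6 = 1, A_7 = 1. Minimum distance d = 1.

Enumerate all 2^4 = 16 messages m ∈ F_2^4.
For each, compute codeword c = mG in F_2^9, then tally its weight.
  m = 0000 → c = 000000000, weight = 0.
  m = 1000 → c = 110101000, weight = 4.
  m = 0100 → c = 100100111, weight = 5.
  m = 1100 → c = 010001111, weight = 5.
  m = 0010 → c = 010001101, weight = 4.
  m = 1010 → c = 100100101, weight = 4.
  m = 0110 → c = 110101010, weight = 5.
  m = 1110 → c = 000000010, weight = 1.
  m = 0001 → c = 100111101, weight = 6.
  m = 1001 → c = 010010101, weight = 4.
  m = 0101 → c = 000011010, weight = 3.
  m = 1101 → c = 110110010, weight = 5.
  m = 0011 → c = 110110000, weight = 4.
  m = 1011 → c = 000011000, weight = 2.
  m = 0111 → c = 010010111, weight = 5.
  m = 1111 → c = 100111111, weight = 7.
Tally weights:
  weight 0: 1 codewords.
  weight 1: 1 codewords.
  weight 2: 1 codewords.
  weight 3: 1 codewords.
  weight 4: 5 codewords.
  weight 5: 5 codewords.
  weight 6: 1 codewords.
  weight 7: 1 codewords.
Minimum distance d = smallest w > 0 with A_w > 0 = 1.
Sanity: Σ A_w = 16 = 2^4 = 16 ✓.


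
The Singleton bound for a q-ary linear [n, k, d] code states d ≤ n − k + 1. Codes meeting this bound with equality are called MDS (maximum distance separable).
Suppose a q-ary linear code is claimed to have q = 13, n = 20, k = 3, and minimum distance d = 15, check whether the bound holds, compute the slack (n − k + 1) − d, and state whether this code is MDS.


Singleton RHS = n − k + 1 = 18, slack = 3, bound satisfied, not MDS.

Singleton bound: d ≤ n − k + 1.
Here n = 20, k = 3, so n − k + 1 = 18.
Given d = 15, check d ≤ 18: YES.
Slack = (n − k + 1) − d = 3.
The code is NOT MDS (slack = 3 > 0).
Description: the claimed parameters are [20, 3, 15]_13; such a code would be non-MDS.


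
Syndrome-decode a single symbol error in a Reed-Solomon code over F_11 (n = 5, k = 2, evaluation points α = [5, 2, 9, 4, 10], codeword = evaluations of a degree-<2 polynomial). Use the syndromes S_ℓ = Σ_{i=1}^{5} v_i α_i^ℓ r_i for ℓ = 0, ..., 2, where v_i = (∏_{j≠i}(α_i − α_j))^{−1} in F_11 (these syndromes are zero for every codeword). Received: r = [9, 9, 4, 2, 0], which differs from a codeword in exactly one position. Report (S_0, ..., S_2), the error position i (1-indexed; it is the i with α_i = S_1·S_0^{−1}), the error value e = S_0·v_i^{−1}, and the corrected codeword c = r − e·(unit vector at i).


S = (9, 7, 3), error at position 2, error magnitude e = 10, c = [9, 10, 4, 2, 0].

Step 1: column multipliers v_i = (∏_{j≠i}(α_i − α_j))^{−1} mod 11.
  i = 1 (α = 5): (5−2)(5−9)(5−4)(5−10) = 3·(−4)·1·(−5) = 60 ≡ 5, so v_1 = 5^{−1} = 9 (mod 11).
  i = 2 (α = 2): (2−5)(2−9)(2−4)(2−10) = (−3)·(−7)·(−2)·(−8) = 336 ≡ 6, so v_2 = 6^{−1} = 2 (mod 11).
  i = 3 (α = 9): (9−5)(9−2)(9−4)(9−10) = 4·7·5·(−1) = −140 ≡ 3, so v_3 = 3^{−1} = 4 (mod 11).
  i = 4 (α = 4): (4−5)(4−2)(4−9)(4−10) = (−1)·2·(−5)·(−6) = −60 ≡ 6, so v_4 = 6^{−1} = 2 (mod 11).
  i = 5 (α = 10): (10−5)(10−2)(10−9)(10−4) = 5·8·1·6 = 240 ≡ 9, so v_5 = 9^{−1} = 5 (mod 11).
  v = [9, 2, 4, 2, 5].
Step 2: syndromes of r = [9, 9, 4, 2, 0] (all sums mod 11).
  S_0 = Σ v_i r_i = 9·9 + 2·9 + 4·4 + 2·2 + 5·0 = 119 ≡ 9.
  S_1 = Σ v_i α_i r_i = 9·5·9 + 2·2·9 + 4·9·4 + 2·4·2 + 5·10·0 = 601 ≡ 7.
  α_i^2 mod 11 = [3, 4, 4, 5, 1].
  S_2 = Σ v_i α_i^2 r_i = 9·3·9 + 2·4·9 + 4·4·4 + 2·5·2 + 5·1·0 = 399 ≡ 3.
  S = (9, 7, 3) ≠ 0, so r is not a codeword (an error is present).
Step 3: locate the error. For a single error e at position i, S_ℓ = v_i·e·α_i^ℓ, so α_err = S_1/S_0.
  S_0^{−1} = 9^{−1} = 5 (mod 11), so α_err = 7·5 = 35 ≡ 2 = α_2. Error position i = 2.
  Consistency check: S_2/S_1 = 3·8 = 24 ≡ 2 = α_err ✓ (single-error assumption holds).
Step 4: error magnitude e = S_0/v_2 = S_0·∏_{j≠2}(α_2 − α_j) = 9·6 = 54 ≡ 10 (mod 11).
Step 5: correct position 2: c_2 = r_2 − e = 9 − 10 ≡ 10 (mod 11). Hence c = [9, 10, 4, 2, 0].
  Check: interpolating c through the α_i gives m(x) = 7 + 7·x (degree < 2) with m(α_i) = c_i for every i, so c is indeed a codeword.


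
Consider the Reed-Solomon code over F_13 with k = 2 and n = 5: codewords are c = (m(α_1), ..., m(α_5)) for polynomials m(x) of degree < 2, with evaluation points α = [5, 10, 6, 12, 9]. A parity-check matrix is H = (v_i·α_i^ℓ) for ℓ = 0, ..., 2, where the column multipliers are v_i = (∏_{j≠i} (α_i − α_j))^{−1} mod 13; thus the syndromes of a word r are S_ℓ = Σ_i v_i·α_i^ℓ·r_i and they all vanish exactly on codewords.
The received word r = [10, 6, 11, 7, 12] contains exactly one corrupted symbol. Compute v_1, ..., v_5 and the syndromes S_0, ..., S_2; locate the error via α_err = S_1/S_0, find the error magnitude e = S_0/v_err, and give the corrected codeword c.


S = (12, 7, 3), error at position 3, error magnitude e = 7, c = [10, 6, 4, 7, 12].

Step 1: column multipliers v_i = (∏_{j≠i}(α_i − α_j))^{−1} mod 13.
  i = 1 (α = 5): (5−10)(5−6)(5−12)(5−9) = (−5)·(−1)·(−7)·(−4) = 140 ≡ 10, so v_1 = 10^{−1} = 4 (mod 13).
  i = 2 (α = 10): (10−5)(10−6)(10−12)(10−9) = 5·4·(−2)·1 = −40 ≡ 12, so v_2 = 12^{−1} = 12 (mod 13).
  i = 3 (α = 6): (6−5)(6−10)(6−12)(6−9) = 1·(−4)·(−6)·(−3) = −72 ≡ 6, so v_3 = 6^{−1} = 11 (mod 13).
  i = 4 (α = 12): (12−5)(12−10)(12−6)(12−9) = 7·2·6·3 = 252 ≡ 5, so v_4 = 5^{−1} = 8 (mod 13).
  i = 5 (α = 9): (9−5)(9−10)(9−6)(9−12) = 4·(−1)·3·(−3) = 36 ≡ 10, so v_5 = 10^{−1} = 4 (mod 13).
  v = [4, 12, 11, 8, 4].
Step 2: syndromes of r = [10, 6, 11, 7, 12] (all sums mod 13).
  S_0 = Σ v_i r_i = 4·10 + 12·6 + 11·11 + 8·7 + 4·12 = 337 ≡ 12.
  S_1 = Σ v_i α_i r_i = 4·5·10 + 12·10·6 + 11·6·11 + 8·12·7 + 4·9·12 = 2750 ≡ 7.
  α_i^2 mod 13 = [12, 9, 10, 1, 3].
  S_2 = Σ v_i α_i^2 r_i = 4·12·10 + 12·9·6 + 11·10·11 + 8·1·7 + 4·3·12 = 2538 ≡ 3.
  S = (12, 7, 3) ≠ 0, so r is not a codeword (an error is present).
Step 3: locate the error. For a single error e at position i, S_ℓ = v_i·e·α_i^ℓ, so α_err = S_1/S_0.
  S_0^{−1} = 12^{−1} = 12 (mod 13), so α_err = 7·12 = 84 ≡ 6 = α_3. Error position i = 3.
  Consistency check: S_2/S_1 = 3·2 = 6 ≡ 6 = α_err ✓ (single-error assumption holds).
Step 4: error magnitude e = S_0/v_3 = S_0·∏_{j≠3}(α_3 − α_j) = 12·6 = 72 ≡ 7 (mod 13).
Step 5: correct position 3: c_3 = r_3 − e = 11 − 7 ≡ 4 (mod 13). Hence c = [10, 6, 4, 7, 12].
  Check: interpolating c through the α_i gives m(x) = 1 + 7·x (degree < 2) with m(α_i) = c_i for every i, so c is indeed a codeword.


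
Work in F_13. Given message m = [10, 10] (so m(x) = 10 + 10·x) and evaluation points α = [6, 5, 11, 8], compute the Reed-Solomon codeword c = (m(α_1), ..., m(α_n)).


c = [5, 8, 3, 12]

Message polynomial: m(x) = 10 + 10·x (mod 13).
For each evaluation point α_i, compute m(α_i) mod 13:
  α_1 = 6: Horner steps 10 → 5, so m(6) = 5.
  α_2 = 5: Horner steps 10 → 8, so m(5) = 8.
  α_3 = 11: Horner steps 10 → 3, so m(11) = 3.
  α_4 = 8: Horner steps 10 → 12, so m(8) = 12.
Codeword c = [5, 8, 3, 12] ∈ F_13^4.


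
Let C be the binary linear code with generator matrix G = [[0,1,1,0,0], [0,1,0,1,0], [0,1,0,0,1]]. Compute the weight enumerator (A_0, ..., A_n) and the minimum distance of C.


Weight distribution: A_0 = 1, A_2 = 6, A_4 = 1. Minimum distance d = 2.

Enumerate all 2^3 = 8 messages m ∈ F_2^3.
For each, compute codeword c = mG in F_2^5, then tally its weight.
  m = 000 → c = 00000, weight = 0.
  m = 100 → c = 01100, weight = 2.
  m = 010 → c = 01010, weight = 2.
  m = 110 → c = 00110, weight = 2.
  m = 001 → c = 01001, weight = 2.
  m = 101 → c = 00101, weight = 2.
  m = 011 → c = 00011, weight = 2.
  m = 111 → c = 01111, weight = 4.
Tally weights:
  weight 0: 1 codewords.
  weight 2: 6 codewords.
  weight 4: 1 codewords.
Minimum distance d = smallest w > 0 with A_w > 0 = 2.
Sanity: Σ A_w = 8 = 2^3 = 8 ✓.


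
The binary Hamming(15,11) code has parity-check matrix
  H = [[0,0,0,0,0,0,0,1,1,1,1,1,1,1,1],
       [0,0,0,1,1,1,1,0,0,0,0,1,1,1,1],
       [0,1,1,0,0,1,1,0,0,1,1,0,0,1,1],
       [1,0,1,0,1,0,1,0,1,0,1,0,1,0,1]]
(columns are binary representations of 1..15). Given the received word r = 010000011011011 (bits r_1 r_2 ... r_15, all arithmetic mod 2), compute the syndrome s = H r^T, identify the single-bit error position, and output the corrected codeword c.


s = (0, 1, 0, 1)^T, error position = 5, corrected codeword c = 010010011011011

Compute s = H r^T mod 2 one row at a time:
  s_1 = 1 + 1 + 0 + 1 + 1 + 0 + 1 + 1 = 6 ≡ 0 (mod 2).
  s_2 = 0 + 0 + 0 + 0 + 1 + 0 + 1 + 1 = 3 ≡ 1 (mod 2).
  s_3 = 1 + 0 + 0 + 0 + 0 + 1 + 1 + 1 = 4 ≡ 0 (mod 2).
  s_4 = 0 + 0 + 0 + 0 + 1 + 1 + 0 + 1 = 3 ≡ 1 (mod 2).
s = (0, 1, 0, 1)^T — this equals column 5 of H (binary 0101), so error is at position 5.
Correct: flip bit 5 of r = 010000011011011 to get c = 010010011011011.
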